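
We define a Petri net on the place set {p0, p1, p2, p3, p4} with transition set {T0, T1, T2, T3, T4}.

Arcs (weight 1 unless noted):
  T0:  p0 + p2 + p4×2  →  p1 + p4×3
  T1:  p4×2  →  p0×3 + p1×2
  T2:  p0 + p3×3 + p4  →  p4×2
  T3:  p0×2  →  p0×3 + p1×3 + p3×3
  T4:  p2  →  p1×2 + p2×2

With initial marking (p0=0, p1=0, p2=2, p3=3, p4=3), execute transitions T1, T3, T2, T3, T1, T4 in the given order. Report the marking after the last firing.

(p0=7, p1=12, p2=3, p3=6, p4=0)

step 1: fire T1:  (p0=0, p1=0, p2=2, p3=3, p4=3) → (p0=3, p1=2, p2=2, p3=3, p4=1)
step 2: fire T3:  (p0=3, p1=2, p2=2, p3=3, p4=1) → (p0=4, p1=5, p2=2, p3=6, p4=1)
step 3: fire T2:  (p0=4, p1=5, p2=2, p3=6, p4=1) → (p0=3, p1=5, p2=2, p3=3, p4=2)
step 4: fire T3:  (p0=3, p1=5, p2=2, p3=3, p4=2) → (p0=4, p1=8, p2=2, p3=6, p4=2)
step 5: fire T1:  (p0=4, p1=8, p2=2, p3=6, p4=2) → (p0=7, p1=10, p2=2, p3=6, p4=0)
step 6: fire T4:  (p0=7, p1=10, p2=2, p3=6, p4=0) → (p0=7, p1=12, p2=3, p3=6, p4=0)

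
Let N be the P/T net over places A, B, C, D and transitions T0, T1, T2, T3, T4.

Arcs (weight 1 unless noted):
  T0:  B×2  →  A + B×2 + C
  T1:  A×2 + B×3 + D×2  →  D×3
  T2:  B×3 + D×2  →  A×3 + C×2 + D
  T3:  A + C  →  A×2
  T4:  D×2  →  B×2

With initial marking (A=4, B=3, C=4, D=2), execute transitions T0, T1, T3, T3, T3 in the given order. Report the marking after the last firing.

(A=6, B=0, C=2, D=3)

step 1: fire T0:  (A=4, B=3, C=4, D=2) → (A=5, B=3, C=5, D=2)
step 2: fire T1:  (A=5, B=3, C=5, D=2) → (A=3, B=0, C=5, D=3)
step 3: fire T3:  (A=3, B=0, C=5, D=3) → (A=4, B=0, C=4, D=3)
step 4: fire T3:  (A=4, B=0, C=4, D=3) → (A=5, B=0, C=3, D=3)
step 5: fire T3:  (A=5, B=0, C=3, D=3) → (A=6, B=0, C=2, D=3)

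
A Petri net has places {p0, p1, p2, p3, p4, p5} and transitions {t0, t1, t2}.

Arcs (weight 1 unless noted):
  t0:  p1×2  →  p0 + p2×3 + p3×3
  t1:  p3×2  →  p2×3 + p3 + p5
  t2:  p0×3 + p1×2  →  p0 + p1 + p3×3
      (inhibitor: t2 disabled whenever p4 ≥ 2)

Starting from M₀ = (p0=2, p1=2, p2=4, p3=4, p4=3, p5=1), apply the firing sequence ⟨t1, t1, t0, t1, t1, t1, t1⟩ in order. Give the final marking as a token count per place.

(p0=3, p1=0, p2=25, p3=1, p4=3, p5=7)

step 1: fire t1:  (p0=2, p1=2, p2=4, p3=4, p4=3, p5=1) → (p0=2, p1=2, p2=7, p3=3, p4=3, p5=2)
step 2: fire t1:  (p0=2, p1=2, p2=7, p3=3, p4=3, p5=2) → (p0=2, p1=2, p2=10, p3=2, p4=3, p5=3)
step 3: fire t0:  (p0=2, p1=2, p2=10, p3=2, p4=3, p5=3) → (p0=3, p1=0, p2=13, p3=5, p4=3, p5=3)
step 4: fire t1:  (p0=3, p1=0, p2=13, p3=5, p4=3, p5=3) → (p0=3, p1=0, p2=16, p3=4, p4=3, p5=4)
step 5: fire t1:  (p0=3, p1=0, p2=16, p3=4, p4=3, p5=4) → (p0=3, p1=0, p2=19, p3=3, p4=3, p5=5)
step 6: fire t1:  (p0=3, p1=0, p2=19, p3=3, p4=3, p5=5) → (p0=3, p1=0, p2=22, p3=2, p4=3, p5=6)
step 7: fire t1:  (p0=3, p1=0, p2=22, p3=2, p4=3, p5=6) → (p0=3, p1=0, p2=25, p3=1, p4=3, p5=7)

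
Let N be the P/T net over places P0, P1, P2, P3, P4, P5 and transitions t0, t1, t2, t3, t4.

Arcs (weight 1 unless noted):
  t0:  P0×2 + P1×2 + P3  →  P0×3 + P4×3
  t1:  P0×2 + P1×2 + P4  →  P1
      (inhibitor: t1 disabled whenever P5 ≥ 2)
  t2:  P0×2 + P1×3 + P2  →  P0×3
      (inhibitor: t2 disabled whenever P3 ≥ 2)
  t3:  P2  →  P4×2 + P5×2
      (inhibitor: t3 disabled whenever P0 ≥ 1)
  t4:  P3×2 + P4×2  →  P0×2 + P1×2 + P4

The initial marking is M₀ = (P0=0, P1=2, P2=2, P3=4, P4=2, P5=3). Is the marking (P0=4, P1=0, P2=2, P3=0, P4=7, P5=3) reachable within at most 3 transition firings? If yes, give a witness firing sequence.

YES — reachable via ⟨t4, t0, t0⟩ (3 firings)

step 1: fire t4:  (P0=0, P1=2, P2=2, P3=4, P4=2, P5=3) → (P0=2, P1=4, P2=2, P3=2, P4=1, P5=3)
step 2: fire t0:  (P0=2, P1=4, P2=2, P3=2, P4=1, P5=3) → (P0=3, P1=2, P2=2, P3=1, P4=4, P5=3)
step 3: fire t0:  (P0=3, P1=2, P2=2, P3=1, P4=4, P5=3) → (P0=4, P1=0, P2=2, P3=0, P4=7, P5=3)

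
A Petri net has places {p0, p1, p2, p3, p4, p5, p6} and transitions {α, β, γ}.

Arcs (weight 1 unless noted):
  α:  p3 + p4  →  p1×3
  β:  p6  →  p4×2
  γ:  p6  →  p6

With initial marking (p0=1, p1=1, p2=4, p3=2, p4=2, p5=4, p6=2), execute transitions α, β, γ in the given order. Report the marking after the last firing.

(p0=1, p1=4, p2=4, p3=1, p4=3, p5=4, p6=1)

step 1: fire α:  (p0=1, p1=1, p2=4, p3=2, p4=2, p5=4, p6=2) → (p0=1, p1=4, p2=4, p3=1, p4=1, p5=4, p6=2)
step 2: fire β:  (p0=1, p1=4, p2=4, p3=1, p4=1, p5=4, p6=2) → (p0=1, p1=4, p2=4, p3=1, p4=3, p5=4, p6=1)
step 3: fire γ:  (p0=1, p1=4, p2=4, p3=1, p4=3, p5=4, p6=1) → (p0=1, p1=4, p2=4, p3=1, p4=3, p5=4, p6=1)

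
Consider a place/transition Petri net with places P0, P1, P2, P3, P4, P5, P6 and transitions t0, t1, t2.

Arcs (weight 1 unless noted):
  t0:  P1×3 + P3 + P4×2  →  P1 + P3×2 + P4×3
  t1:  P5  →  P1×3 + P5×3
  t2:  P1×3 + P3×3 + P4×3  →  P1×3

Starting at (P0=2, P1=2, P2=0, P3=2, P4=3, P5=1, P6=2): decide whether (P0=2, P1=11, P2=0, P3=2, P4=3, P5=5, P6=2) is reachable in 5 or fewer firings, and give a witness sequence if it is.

depth 0: 1 marking
depth 1: 2 markings reached so far
depth 2: 4 markings reached so far
depth 3: 8 markings reached so far
depth 4: 12 markings reached so far
depth 5: 18 markings reached so far
target is not among the 18 markings reachable within 5 steps

NO — not reachable within 5 firings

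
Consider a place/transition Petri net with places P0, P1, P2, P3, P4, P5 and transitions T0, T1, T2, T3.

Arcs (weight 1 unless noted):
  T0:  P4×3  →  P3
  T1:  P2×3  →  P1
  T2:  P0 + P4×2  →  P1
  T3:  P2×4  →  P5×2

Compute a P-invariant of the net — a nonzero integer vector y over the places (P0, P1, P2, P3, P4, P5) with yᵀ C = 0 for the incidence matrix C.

y = (P0:2, P1:0, P2:0, P3:-3, P4:-1, P5:0)

Incidence matrix C (rows=places, cols=transitions):
       T0   T1   T2   T3
   P0   0    0   -1    0
   P1   0    1    1    0
   P2   0   -3    0   -4
   P3   1    0    0    0
   P4  -3    0   -2    0
   P5   0    0    0    2

Candidate y = [2, 0, 0, -3, -1, 0]; check y·C column-wise:
  col T0: 2·0 + -3·1 + -1·-3 = 0
  col T1: 2·0 + 0·1 + 0·-3 + -3·0 + -1·0 = 0
  col T2: 2·-1 + 0·1 + -3·0 + -1·-2 = 0
  col T3: 2·0 + 0·-4 + -3·0 + -1·0 + 0·2 = 0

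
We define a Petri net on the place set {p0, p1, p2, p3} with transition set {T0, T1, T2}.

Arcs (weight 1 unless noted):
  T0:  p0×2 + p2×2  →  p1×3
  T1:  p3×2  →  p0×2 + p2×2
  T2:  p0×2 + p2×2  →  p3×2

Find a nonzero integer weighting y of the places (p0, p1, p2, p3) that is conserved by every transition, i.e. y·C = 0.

Incidence matrix C (rows=places, cols=transitions):
       T0   T1   T2
   p0  -2    2   -2
   p1   3    0    0
   p2  -2    2   -2
   p3   0   -2    2

Candidate y = [1, 0, -1, 0]; check y·C column-wise:
  col T0: 1·-2 + 0·3 + -1·-2 = 0
  col T1: 1·2 + -1·2 + 0·-2 = 0
  col T2: 1·-2 + -1·-2 + 0·2 = 0

y = (p0:1, p1:0, p2:-1, p3:0)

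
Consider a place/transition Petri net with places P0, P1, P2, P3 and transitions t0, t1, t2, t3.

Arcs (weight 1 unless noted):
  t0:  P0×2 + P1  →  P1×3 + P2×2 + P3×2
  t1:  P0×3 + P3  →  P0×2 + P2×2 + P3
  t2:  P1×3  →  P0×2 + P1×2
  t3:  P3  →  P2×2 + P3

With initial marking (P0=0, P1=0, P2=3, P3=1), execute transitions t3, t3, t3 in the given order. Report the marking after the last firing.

step 1: fire t3:  (P0=0, P1=0, P2=3, P3=1) → (P0=0, P1=0, P2=5, P3=1)
step 2: fire t3:  (P0=0, P1=0, P2=5, P3=1) → (P0=0, P1=0, P2=7, P3=1)
step 3: fire t3:  (P0=0, P1=0, P2=7, P3=1) → (P0=0, P1=0, P2=9, P3=1)

(P0=0, P1=0, P2=9, P3=1)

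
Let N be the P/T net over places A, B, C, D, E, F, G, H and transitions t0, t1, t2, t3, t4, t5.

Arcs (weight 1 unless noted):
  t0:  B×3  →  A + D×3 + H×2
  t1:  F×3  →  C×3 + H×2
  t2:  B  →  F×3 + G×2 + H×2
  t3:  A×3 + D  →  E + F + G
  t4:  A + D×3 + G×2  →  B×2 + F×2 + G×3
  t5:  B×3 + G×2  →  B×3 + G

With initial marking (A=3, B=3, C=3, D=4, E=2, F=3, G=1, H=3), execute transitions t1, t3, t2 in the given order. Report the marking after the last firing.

step 1: fire t1:  (A=3, B=3, C=3, D=4, E=2, F=3, G=1, H=3) → (A=3, B=3, C=6, D=4, E=2, F=0, G=1, H=5)
step 2: fire t3:  (A=3, B=3, C=6, D=4, E=2, F=0, G=1, H=5) → (A=0, B=3, C=6, D=3, E=3, F=1, G=2, H=5)
step 3: fire t2:  (A=0, B=3, C=6, D=3, E=3, F=1, G=2, H=5) → (A=0, B=2, C=6, D=3, E=3, F=4, G=4, H=7)

(A=0, B=2, C=6, D=3, E=3, F=4, G=4, H=7)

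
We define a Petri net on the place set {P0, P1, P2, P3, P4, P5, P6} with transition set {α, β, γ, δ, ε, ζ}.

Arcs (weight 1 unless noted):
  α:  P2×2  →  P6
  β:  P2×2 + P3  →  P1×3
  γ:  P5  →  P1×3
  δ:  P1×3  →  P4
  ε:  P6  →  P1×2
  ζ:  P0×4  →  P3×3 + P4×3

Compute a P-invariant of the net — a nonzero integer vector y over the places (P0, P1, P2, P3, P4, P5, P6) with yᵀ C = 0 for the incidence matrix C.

Incidence matrix C (rows=places, cols=transitions):
        α    β    γ    δ    ε    ζ
   P0   0    0    0    0    0   -4
   P1   0    3    3   -3    2    0
   P2  -2   -2    0    0    0    0
   P3   0   -1    0    0    0    3
   P4   0    0    0    1    0    3
   P5   0    0   -1    0    0    0
   P6   1    0    0    0   -1    0

Candidate y = [3, 1, 1, 1, 3, 3, 2]; check y·C column-wise:
  col α: 3·0 + 1·0 + 1·-2 + 1·0 + 3·0 + 3·0 + 2·1 = 0
  col β: 3·0 + 1·3 + 1·-2 + 1·-1 + 3·0 + 3·0 + 2·0 = 0
  col γ: 3·0 + 1·3 + 1·0 + 1·0 + 3·0 + 3·-1 + 2·0 = 0
  col δ: 3·0 + 1·-3 + 1·0 + 1·0 + 3·1 + 3·0 + 2·0 = 0
  col ε: 3·0 + 1·2 + 1·0 + 1·0 + 3·0 + 3·0 + 2·-1 = 0
  col ζ: 3·-4 + 1·0 + 1·0 + 1·3 + 3·3 + 3·0 + 2·0 = 0

y = (P0:3, P1:1, P2:1, P3:1, P4:3, P5:3, P6:2)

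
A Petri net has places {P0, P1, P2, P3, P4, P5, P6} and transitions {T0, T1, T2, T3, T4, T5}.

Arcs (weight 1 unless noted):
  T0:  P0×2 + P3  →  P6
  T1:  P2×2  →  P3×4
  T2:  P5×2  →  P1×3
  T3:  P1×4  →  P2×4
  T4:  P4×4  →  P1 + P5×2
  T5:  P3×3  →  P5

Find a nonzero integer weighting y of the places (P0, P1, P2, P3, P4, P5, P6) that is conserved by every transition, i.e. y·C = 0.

Incidence matrix C (rows=places, cols=transitions):
       T0   T1   T2   T3   T4   T5
   P0  -2    0    0    0    0    0
   P1   0    0    3   -4    1    0
   P2   0   -2    0    4    0    0
   P3  -1    4    0    0    0   -3
   P4   0    0    0    0   -4    0
   P5   0    0   -2    0    2    1
   P6   1    0    0    0    0    0

Candidate y = [1, -4, -4, -2, -4, -6, 0]; check y·C column-wise:
  col T0: 1·-2 + -4·0 + -4·0 + -2·-1 + -4·0 + -6·0 + 0·1 = 0
  col T1: 1·0 + -4·0 + -4·-2 + -2·4 + -4·0 + -6·0 = 0
  col T2: 1·0 + -4·3 + -4·0 + -2·0 + -4·0 + -6·-2 = 0
  col T3: 1·0 + -4·-4 + -4·4 + -2·0 + -4·0 + -6·0 = 0
  col T4: 1·0 + -4·1 + -4·0 + -2·0 + -4·-4 + -6·2 = 0
  col T5: 1·0 + -4·0 + -4·0 + -2·-3 + -4·0 + -6·1 = 0

y = (P0:1, P1:-4, P2:-4, P3:-2, P4:-4, P5:-6, P6:0)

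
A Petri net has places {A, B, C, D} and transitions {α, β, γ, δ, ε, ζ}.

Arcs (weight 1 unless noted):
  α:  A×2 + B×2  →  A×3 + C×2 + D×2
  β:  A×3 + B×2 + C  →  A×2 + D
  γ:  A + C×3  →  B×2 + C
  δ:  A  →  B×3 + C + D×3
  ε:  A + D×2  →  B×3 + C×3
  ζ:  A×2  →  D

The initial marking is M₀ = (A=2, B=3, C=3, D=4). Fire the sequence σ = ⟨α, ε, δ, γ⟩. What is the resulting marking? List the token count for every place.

step 1: fire α:  (A=2, B=3, C=3, D=4) → (A=3, B=1, C=5, D=6)
step 2: fire ε:  (A=3, B=1, C=5, D=6) → (A=2, B=4, C=8, D=4)
step 3: fire δ:  (A=2, B=4, C=8, D=4) → (A=1, B=7, C=9, D=7)
step 4: fire γ:  (A=1, B=7, C=9, D=7) → (A=0, B=9, C=7, D=7)

(A=0, B=9, C=7, D=7)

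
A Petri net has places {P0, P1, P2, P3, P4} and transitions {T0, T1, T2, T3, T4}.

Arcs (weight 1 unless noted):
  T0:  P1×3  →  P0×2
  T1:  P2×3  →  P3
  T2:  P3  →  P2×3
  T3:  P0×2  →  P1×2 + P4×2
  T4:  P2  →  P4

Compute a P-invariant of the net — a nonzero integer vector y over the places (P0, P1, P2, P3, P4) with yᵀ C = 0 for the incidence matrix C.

Incidence matrix C (rows=places, cols=transitions):
       T0   T1   T2   T3   T4
   P0   2    0    0   -2    0
   P1  -3    0    0    2    0
   P2   0   -3    3    0   -1
   P3   0    1   -1    0    0
   P4   0    0    0    2    1

Candidate y = [3, 2, 1, 3, 1]; check y·C column-wise:
  col T0: 3·2 + 2·-3 + 1·0 + 3·0 + 1·0 = 0
  col T1: 3·0 + 2·0 + 1·-3 + 3·1 + 1·0 = 0
  col T2: 3·0 + 2·0 + 1·3 + 3·-1 + 1·0 = 0
  col T3: 3·-2 + 2·2 + 1·0 + 3·0 + 1·2 = 0
  col T4: 3·0 + 2·0 + 1·-1 + 3·0 + 1·1 = 0

y = (P0:3, P1:2, P2:1, P3:3, P4:1)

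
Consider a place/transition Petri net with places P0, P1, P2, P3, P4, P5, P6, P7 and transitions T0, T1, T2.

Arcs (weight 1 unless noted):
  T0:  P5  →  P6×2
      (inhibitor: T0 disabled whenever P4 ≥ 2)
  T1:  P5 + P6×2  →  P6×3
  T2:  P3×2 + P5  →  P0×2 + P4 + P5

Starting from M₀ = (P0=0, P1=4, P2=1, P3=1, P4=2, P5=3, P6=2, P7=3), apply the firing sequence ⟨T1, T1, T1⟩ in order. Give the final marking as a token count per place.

(P0=0, P1=4, P2=1, P3=1, P4=2, P5=0, P6=5, P7=3)

step 1: fire T1:  (P0=0, P1=4, P2=1, P3=1, P4=2, P5=3, P6=2, P7=3) → (P0=0, P1=4, P2=1, P3=1, P4=2, P5=2, P6=3, P7=3)
step 2: fire T1:  (P0=0, P1=4, P2=1, P3=1, P4=2, P5=2, P6=3, P7=3) → (P0=0, P1=4, P2=1, P3=1, P4=2, P5=1, P6=4, P7=3)
step 3: fire T1:  (P0=0, P1=4, P2=1, P3=1, P4=2, P5=1, P6=4, P7=3) → (P0=0, P1=4, P2=1, P3=1, P4=2, P5=0, P6=5, P7=3)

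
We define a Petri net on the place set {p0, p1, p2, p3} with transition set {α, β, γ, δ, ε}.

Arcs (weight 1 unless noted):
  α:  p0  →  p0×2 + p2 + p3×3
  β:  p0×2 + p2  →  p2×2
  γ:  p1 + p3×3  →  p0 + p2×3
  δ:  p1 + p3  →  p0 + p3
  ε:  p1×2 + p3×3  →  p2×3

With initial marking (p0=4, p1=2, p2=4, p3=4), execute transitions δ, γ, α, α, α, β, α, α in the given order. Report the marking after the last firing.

step 1: fire δ:  (p0=4, p1=2, p2=4, p3=4) → (p0=5, p1=1, p2=4, p3=4)
step 2: fire γ:  (p0=5, p1=1, p2=4, p3=4) → (p0=6, p1=0, p2=7, p3=1)
step 3: fire α:  (p0=6, p1=0, p2=7, p3=1) → (p0=7, p1=0, p2=8, p3=4)
step 4: fire α:  (p0=7, p1=0, p2=8, p3=4) → (p0=8, p1=0, p2=9, p3=7)
step 5: fire α:  (p0=8, p1=0, p2=9, p3=7) → (p0=9, p1=0, p2=10, p3=10)
step 6: fire β:  (p0=9, p1=0, p2=10, p3=10) → (p0=7, p1=0, p2=11, p3=10)
step 7: fire α:  (p0=7, p1=0, p2=11, p3=10) → (p0=8, p1=0, p2=12, p3=13)
step 8: fire α:  (p0=8, p1=0, p2=12, p3=13) → (p0=9, p1=0, p2=13, p3=16)

(p0=9, p1=0, p2=13, p3=16)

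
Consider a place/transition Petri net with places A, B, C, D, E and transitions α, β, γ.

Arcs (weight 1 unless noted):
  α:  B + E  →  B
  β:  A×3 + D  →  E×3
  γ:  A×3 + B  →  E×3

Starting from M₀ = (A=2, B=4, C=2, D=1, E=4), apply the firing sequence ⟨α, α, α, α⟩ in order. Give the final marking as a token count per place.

step 1: fire α:  (A=2, B=4, C=2, D=1, E=4) → (A=2, B=4, C=2, D=1, E=3)
step 2: fire α:  (A=2, B=4, C=2, D=1, E=3) → (A=2, B=4, C=2, D=1, E=2)
step 3: fire α:  (A=2, B=4, C=2, D=1, E=2) → (A=2, B=4, C=2, D=1, E=1)
step 4: fire α:  (A=2, B=4, C=2, D=1, E=1) → (A=2, B=4, C=2, D=1, E=0)

(A=2, B=4, C=2, D=1, E=0)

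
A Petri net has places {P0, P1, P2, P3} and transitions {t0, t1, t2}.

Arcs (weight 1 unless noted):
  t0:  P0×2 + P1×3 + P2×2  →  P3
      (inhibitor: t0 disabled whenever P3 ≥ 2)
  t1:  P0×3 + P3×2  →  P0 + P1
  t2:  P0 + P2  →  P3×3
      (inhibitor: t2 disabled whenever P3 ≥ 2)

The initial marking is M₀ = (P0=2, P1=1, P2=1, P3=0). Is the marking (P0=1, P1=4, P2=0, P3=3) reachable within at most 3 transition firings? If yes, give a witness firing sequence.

NO — not reachable within 3 firings

depth 0: 1 marking
depth 1: 2 markings reached so far
depth 2: 2 markings reached so far
(frontier empty at depth 2; search complete)
target is not among the 2 markings reachable within 3 steps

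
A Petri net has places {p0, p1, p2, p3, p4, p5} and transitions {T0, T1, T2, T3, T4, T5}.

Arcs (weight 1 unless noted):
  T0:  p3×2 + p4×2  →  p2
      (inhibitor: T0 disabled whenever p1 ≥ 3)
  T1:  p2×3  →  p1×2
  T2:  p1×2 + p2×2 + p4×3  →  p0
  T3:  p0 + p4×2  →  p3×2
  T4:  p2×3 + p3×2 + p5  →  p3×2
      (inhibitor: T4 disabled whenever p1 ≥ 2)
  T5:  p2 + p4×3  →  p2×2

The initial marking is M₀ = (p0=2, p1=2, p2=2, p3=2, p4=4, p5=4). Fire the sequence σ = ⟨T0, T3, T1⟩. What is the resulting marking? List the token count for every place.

step 1: fire T0:  (p0=2, p1=2, p2=2, p3=2, p4=4, p5=4) → (p0=2, p1=2, p2=3, p3=0, p4=2, p5=4)
step 2: fire T3:  (p0=2, p1=2, p2=3, p3=0, p4=2, p5=4) → (p0=1, p1=2, p2=3, p3=2, p4=0, p5=4)
step 3: fire T1:  (p0=1, p1=2, p2=3, p3=2, p4=0, p5=4) → (p0=1, p1=4, p2=0, p3=2, p4=0, p5=4)

(p0=1, p1=4, p2=0, p3=2, p4=0, p5=4)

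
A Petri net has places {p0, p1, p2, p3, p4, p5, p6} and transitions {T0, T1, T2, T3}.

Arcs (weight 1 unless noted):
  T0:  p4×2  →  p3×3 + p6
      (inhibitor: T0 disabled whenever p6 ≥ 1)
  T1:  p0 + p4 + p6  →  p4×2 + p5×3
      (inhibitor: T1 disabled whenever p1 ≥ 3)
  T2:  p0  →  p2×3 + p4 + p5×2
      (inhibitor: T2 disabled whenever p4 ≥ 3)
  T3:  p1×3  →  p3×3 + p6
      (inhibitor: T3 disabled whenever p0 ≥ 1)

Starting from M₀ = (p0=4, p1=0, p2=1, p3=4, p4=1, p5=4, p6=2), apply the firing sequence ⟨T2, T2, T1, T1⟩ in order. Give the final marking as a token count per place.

step 1: fire T2:  (p0=4, p1=0, p2=1, p3=4, p4=1, p5=4, p6=2) → (p0=3, p1=0, p2=4, p3=4, p4=2, p5=6, p6=2)
step 2: fire T2:  (p0=3, p1=0, p2=4, p3=4, p4=2, p5=6, p6=2) → (p0=2, p1=0, p2=7, p3=4, p4=3, p5=8, p6=2)
step 3: fire T1:  (p0=2, p1=0, p2=7, p3=4, p4=3, p5=8, p6=2) → (p0=1, p1=0, p2=7, p3=4, p4=4, p5=11, p6=1)
step 4: fire T1:  (p0=1, p1=0, p2=7, p3=4, p4=4, p5=11, p6=1) → (p0=0, p1=0, p2=7, p3=4, p4=5, p5=14, p6=0)

(p0=0, p1=0, p2=7, p3=4, p4=5, p5=14, p6=0)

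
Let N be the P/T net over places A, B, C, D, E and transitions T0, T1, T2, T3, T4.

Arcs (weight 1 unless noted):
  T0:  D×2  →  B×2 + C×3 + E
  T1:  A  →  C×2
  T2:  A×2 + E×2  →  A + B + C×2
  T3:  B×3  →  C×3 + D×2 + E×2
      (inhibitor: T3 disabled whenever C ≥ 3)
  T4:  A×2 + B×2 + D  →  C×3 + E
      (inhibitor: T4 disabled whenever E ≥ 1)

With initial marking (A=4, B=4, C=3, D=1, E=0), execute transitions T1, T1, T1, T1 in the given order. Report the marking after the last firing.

(A=0, B=4, C=11, D=1, E=0)

step 1: fire T1:  (A=4, B=4, C=3, D=1, E=0) → (A=3, B=4, C=5, D=1, E=0)
step 2: fire T1:  (A=3, B=4, C=5, D=1, E=0) → (A=2, B=4, C=7, D=1, E=0)
step 3: fire T1:  (A=2, B=4, C=7, D=1, E=0) → (A=1, B=4, C=9, D=1, E=0)
step 4: fire T1:  (A=1, B=4, C=9, D=1, E=0) → (A=0, B=4, C=11, D=1, E=0)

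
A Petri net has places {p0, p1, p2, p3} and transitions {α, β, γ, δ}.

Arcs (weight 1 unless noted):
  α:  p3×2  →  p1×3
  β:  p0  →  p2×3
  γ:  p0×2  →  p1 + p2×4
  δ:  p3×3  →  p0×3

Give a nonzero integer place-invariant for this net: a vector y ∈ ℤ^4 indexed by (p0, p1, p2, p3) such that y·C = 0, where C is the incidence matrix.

Incidence matrix C (rows=places, cols=transitions):
        α    β    γ    δ
   p0   0   -1   -2    3
   p1   3    0    1    0
   p2   0    3    4    0
   p3  -2    0    0   -3

Candidate y = [3, 2, 1, 3]; check y·C column-wise:
  col α: 3·0 + 2·3 + 1·0 + 3·-2 = 0
  col β: 3·-1 + 2·0 + 1·3 + 3·0 = 0
  col γ: 3·-2 + 2·1 + 1·4 + 3·0 = 0
  col δ: 3·3 + 2·0 + 1·0 + 3·-3 = 0

y = (p0:3, p1:2, p2:1, p3:3)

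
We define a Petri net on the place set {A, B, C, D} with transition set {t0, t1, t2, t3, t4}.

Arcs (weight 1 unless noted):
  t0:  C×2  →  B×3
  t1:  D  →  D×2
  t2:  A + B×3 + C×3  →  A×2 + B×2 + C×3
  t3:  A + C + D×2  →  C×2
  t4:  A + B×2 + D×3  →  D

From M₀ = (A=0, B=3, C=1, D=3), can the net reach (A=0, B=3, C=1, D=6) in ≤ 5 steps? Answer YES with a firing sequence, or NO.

step 1: fire t1:  (A=0, B=3, C=1, D=3) → (A=0, B=3, C=1, D=4)
step 2: fire t1:  (A=0, B=3, C=1, D=4) → (A=0, B=3, C=1, D=5)
step 3: fire t1:  (A=0, B=3, C=1, D=5) → (A=0, B=3, C=1, D=6)

YES — reachable via ⟨t1, t1, t1⟩ (3 firings)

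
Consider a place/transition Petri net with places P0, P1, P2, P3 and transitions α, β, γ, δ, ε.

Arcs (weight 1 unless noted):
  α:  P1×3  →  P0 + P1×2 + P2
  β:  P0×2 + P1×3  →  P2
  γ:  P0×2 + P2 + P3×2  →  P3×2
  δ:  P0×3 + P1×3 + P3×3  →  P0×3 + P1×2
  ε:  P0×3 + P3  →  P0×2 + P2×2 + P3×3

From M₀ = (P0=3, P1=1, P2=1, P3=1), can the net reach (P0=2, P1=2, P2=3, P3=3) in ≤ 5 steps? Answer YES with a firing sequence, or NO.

NO — not reachable within 5 firings

depth 0: 1 marking
depth 1: 2 markings reached so far
depth 2: 3 markings reached so far
depth 3: 3 markings reached so far
(frontier empty at depth 3; search complete)
target is not among the 3 markings reachable within 5 steps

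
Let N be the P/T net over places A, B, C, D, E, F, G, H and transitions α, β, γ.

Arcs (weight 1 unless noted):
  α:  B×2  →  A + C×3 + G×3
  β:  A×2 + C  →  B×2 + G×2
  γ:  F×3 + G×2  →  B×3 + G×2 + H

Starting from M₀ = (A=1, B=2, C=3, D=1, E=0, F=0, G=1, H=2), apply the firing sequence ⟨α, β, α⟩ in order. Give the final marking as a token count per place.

step 1: fire α:  (A=1, B=2, C=3, D=1, E=0, F=0, G=1, H=2) → (A=2, B=0, C=6, D=1, E=0, F=0, G=4, H=2)
step 2: fire β:  (A=2, B=0, C=6, D=1, E=0, F=0, G=4, H=2) → (A=0, B=2, C=5, D=1, E=0, F=0, G=6, H=2)
step 3: fire α:  (A=0, B=2, C=5, D=1, E=0, F=0, G=6, H=2) → (A=1, B=0, C=8, D=1, E=0, F=0, G=9, H=2)

(A=1, B=0, C=8, D=1, E=0, F=0, G=9, H=2)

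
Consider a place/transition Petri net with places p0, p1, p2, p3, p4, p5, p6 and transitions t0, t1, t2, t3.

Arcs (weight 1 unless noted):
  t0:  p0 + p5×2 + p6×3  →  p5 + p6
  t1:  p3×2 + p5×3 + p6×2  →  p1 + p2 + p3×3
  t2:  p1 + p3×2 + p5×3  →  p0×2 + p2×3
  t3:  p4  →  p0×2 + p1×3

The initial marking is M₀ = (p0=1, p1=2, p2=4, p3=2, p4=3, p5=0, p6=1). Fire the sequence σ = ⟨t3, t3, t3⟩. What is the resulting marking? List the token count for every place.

step 1: fire t3:  (p0=1, p1=2, p2=4, p3=2, p4=3, p5=0, p6=1) → (p0=3, p1=5, p2=4, p3=2, p4=2, p5=0, p6=1)
step 2: fire t3:  (p0=3, p1=5, p2=4, p3=2, p4=2, p5=0, p6=1) → (p0=5, p1=8, p2=4, p3=2, p4=1, p5=0, p6=1)
step 3: fire t3:  (p0=5, p1=8, p2=4, p3=2, p4=1, p5=0, p6=1) → (p0=7, p1=11, p2=4, p3=2, p4=0, p5=0, p6=1)

(p0=7, p1=11, p2=4, p3=2, p4=0, p5=0, p6=1)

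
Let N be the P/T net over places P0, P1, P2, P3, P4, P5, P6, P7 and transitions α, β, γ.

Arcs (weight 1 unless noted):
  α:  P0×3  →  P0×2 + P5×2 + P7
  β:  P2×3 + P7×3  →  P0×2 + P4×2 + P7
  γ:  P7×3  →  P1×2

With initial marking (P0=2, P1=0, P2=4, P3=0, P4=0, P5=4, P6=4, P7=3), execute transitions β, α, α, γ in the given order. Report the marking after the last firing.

(P0=2, P1=2, P2=1, P3=0, P4=2, P5=8, P6=4, P7=0)

step 1: fire β:  (P0=2, P1=0, P2=4, P3=0, P4=0, P5=4, P6=4, P7=3) → (P0=4, P1=0, P2=1, P3=0, P4=2, P5=4, P6=4, P7=1)
step 2: fire α:  (P0=4, P1=0, P2=1, P3=0, P4=2, P5=4, P6=4, P7=1) → (P0=3, P1=0, P2=1, P3=0, P4=2, P5=6, P6=4, P7=2)
step 3: fire α:  (P0=3, P1=0, P2=1, P3=0, P4=2, P5=6, P6=4, P7=2) → (P0=2, P1=0, P2=1, P3=0, P4=2, P5=8, P6=4, P7=3)
step 4: fire γ:  (P0=2, P1=0, P2=1, P3=0, P4=2, P5=8, P6=4, P7=3) → (P0=2, P1=2, P2=1, P3=0, P4=2, P5=8, P6=4, P7=0)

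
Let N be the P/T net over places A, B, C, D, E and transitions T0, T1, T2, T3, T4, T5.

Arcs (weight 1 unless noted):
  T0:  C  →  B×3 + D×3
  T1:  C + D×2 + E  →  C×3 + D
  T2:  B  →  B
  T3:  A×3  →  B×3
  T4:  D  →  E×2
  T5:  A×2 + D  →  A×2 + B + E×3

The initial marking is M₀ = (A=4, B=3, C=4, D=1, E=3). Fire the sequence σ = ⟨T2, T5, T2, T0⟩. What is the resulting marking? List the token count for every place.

(A=4, B=7, C=3, D=3, E=6)

step 1: fire T2:  (A=4, B=3, C=4, D=1, E=3) → (A=4, B=3, C=4, D=1, E=3)
step 2: fire T5:  (A=4, B=3, C=4, D=1, E=3) → (A=4, B=4, C=4, D=0, E=6)
step 3: fire T2:  (A=4, B=4, C=4, D=0, E=6) → (A=4, B=4, C=4, D=0, E=6)
step 4: fire T0:  (A=4, B=4, C=4, D=0, E=6) → (A=4, B=7, C=3, D=3, E=6)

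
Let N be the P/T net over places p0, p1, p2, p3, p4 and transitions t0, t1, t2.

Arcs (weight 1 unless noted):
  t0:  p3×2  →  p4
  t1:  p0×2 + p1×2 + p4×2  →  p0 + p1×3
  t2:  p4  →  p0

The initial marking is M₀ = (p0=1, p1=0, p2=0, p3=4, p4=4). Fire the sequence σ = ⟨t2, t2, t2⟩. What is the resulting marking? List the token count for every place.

step 1: fire t2:  (p0=1, p1=0, p2=0, p3=4, p4=4) → (p0=2, p1=0, p2=0, p3=4, p4=3)
step 2: fire t2:  (p0=2, p1=0, p2=0, p3=4, p4=3) → (p0=3, p1=0, p2=0, p3=4, p4=2)
step 3: fire t2:  (p0=3, p1=0, p2=0, p3=4, p4=2) → (p0=4, p1=0, p2=0, p3=4, p4=1)

(p0=4, p1=0, p2=0, p3=4, p4=1)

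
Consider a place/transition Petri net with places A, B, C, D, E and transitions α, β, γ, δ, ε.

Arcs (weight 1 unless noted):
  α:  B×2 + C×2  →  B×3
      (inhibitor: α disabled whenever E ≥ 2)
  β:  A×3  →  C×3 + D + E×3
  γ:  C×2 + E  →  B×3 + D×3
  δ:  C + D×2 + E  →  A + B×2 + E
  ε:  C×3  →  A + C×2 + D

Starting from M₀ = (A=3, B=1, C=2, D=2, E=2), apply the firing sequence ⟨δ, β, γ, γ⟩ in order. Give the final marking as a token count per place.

(A=1, B=9, C=0, D=7, E=3)

step 1: fire δ:  (A=3, B=1, C=2, D=2, E=2) → (A=4, B=3, C=1, D=0, E=2)
step 2: fire β:  (A=4, B=3, C=1, D=0, E=2) → (A=1, B=3, C=4, D=1, E=5)
step 3: fire γ:  (A=1, B=3, C=4, D=1, E=5) → (A=1, B=6, C=2, D=4, E=4)
step 4: fire γ:  (A=1, B=6, C=2, D=4, E=4) → (A=1, B=9, C=0, D=7, E=3)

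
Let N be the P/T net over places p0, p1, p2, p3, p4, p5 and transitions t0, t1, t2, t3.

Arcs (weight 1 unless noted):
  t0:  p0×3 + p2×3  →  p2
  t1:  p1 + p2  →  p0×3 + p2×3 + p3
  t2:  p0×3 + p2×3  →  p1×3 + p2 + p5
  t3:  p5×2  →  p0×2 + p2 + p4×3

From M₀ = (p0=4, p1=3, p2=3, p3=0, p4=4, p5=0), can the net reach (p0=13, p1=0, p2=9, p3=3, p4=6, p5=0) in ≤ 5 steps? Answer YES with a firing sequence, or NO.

NO — not reachable within 5 firings

depth 0: 1 marking
depth 1: 4 markings reached so far
depth 2: 7 markings reached so far
depth 3: 13 markings reached so far
depth 4: 19 markings reached so far
depth 5: 28 markings reached so far
target is not among the 28 markings reachable within 5 steps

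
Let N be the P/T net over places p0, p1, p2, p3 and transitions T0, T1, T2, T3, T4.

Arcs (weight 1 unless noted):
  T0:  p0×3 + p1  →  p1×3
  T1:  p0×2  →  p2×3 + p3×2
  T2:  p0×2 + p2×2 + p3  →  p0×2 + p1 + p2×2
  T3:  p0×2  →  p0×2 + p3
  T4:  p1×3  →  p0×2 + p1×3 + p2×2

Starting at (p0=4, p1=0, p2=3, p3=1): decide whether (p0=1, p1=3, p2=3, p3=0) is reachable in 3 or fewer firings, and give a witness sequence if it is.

step 1: fire T2:  (p0=4, p1=0, p2=3, p3=1) → (p0=4, p1=1, p2=3, p3=0)
step 2: fire T0:  (p0=4, p1=1, p2=3, p3=0) → (p0=1, p1=3, p2=3, p3=0)

YES — reachable via ⟨T2, T0⟩ (2 firings)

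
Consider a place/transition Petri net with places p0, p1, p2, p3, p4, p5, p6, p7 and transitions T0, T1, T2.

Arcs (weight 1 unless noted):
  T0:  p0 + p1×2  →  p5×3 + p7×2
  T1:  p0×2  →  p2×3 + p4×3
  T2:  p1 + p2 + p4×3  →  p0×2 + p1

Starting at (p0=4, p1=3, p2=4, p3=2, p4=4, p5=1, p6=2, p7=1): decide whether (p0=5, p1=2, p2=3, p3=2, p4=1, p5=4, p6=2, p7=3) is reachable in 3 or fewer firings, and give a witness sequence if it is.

NO — not reachable within 3 firings

depth 0: 1 marking
depth 1: 4 markings reached so far
depth 2: 8 markings reached so far
depth 3: 11 markings reached so far
target is not among the 11 markings reachable within 3 steps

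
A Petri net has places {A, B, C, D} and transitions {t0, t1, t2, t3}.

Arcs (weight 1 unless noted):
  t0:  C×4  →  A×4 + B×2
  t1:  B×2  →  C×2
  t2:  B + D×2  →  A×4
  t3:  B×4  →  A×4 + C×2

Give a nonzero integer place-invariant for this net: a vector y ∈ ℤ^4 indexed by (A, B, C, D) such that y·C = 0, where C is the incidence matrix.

y = (A:1, B:2, C:2, D:1)

Incidence matrix C (rows=places, cols=transitions):
       t0   t1   t2   t3
    A   4    0    4    4
    B   2   -2   -1   -4
    C  -4    2    0    2
    D   0    0   -2    0

Candidate y = [1, 2, 2, 1]; check y·C column-wise:
  col t0: 1·4 + 2·2 + 2·-4 + 1·0 = 0
  col t1: 1·0 + 2·-2 + 2·2 + 1·0 = 0
  col t2: 1·4 + 2·-1 + 2·0 + 1·-2 = 0
  col t3: 1·4 + 2·-4 + 2·2 + 1·0 = 0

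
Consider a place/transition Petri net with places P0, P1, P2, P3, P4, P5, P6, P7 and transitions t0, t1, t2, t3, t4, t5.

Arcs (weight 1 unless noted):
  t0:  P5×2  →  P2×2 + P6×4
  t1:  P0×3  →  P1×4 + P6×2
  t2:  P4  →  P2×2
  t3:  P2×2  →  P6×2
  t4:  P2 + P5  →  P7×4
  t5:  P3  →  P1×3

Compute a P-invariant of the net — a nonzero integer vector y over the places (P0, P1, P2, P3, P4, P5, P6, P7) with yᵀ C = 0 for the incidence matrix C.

Incidence matrix C (rows=places, cols=transitions):
       t0   t1   t2   t3   t4   t5
   P0   0   -3    0    0    0    0
   P1   0    4    0    0    0    3
   P2   2    0    2   -2   -1    0
   P3   0    0    0    0    0   -1
   P4   0    0   -1    0    0    0
   P5  -2    0    0    0   -1    0
   P6   4    2    0    2    0    0
   P7   0    0    0    0    4    0

Candidate y = [4, 3, 0, 9, 0, 0, 0, 0]; check y·C column-wise:
  col t0: 4·0 + 3·0 + 0·2 + 9·0 + 0·-2 + 0·4 = 0
  col t1: 4·-3 + 3·4 + 9·0 + 0·2 = 0
  col t2: 4·0 + 3·0 + 0·2 + 9·0 + 0·-1 = 0
  col t3: 4·0 + 3·0 + 0·-2 + 9·0 + 0·2 = 0
  col t4: 4·0 + 3·0 + 0·-1 + 9·0 + 0·-1 + 0·4 = 0
  col t5: 4·0 + 3·3 + 9·-1 = 0

y = (P0:4, P1:3, P2:0, P3:9, P4:0, P5:0, P6:0, P7:0)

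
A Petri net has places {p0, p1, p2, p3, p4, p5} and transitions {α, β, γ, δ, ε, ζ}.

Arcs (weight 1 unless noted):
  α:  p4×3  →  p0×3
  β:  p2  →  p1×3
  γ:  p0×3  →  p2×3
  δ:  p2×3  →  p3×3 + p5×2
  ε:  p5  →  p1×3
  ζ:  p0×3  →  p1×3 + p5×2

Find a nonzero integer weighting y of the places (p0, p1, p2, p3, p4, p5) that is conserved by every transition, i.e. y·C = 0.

y = (p0:3, p1:1, p2:3, p3:1, p4:3, p5:3)

Incidence matrix C (rows=places, cols=transitions):
        α    β    γ    δ    ε    ζ
   p0   3    0   -3    0    0   -3
   p1   0    3    0    0    3    3
   p2   0   -1    3   -3    0    0
   p3   0    0    0    3    0    0
   p4  -3    0    0    0    0    0
   p5   0    0    0    2   -1    2

Candidate y = [3, 1, 3, 1, 3, 3]; check y·C column-wise:
  col α: 3·3 + 1·0 + 3·0 + 1·0 + 3·-3 + 3·0 = 0
  col β: 3·0 + 1·3 + 3·-1 + 1·0 + 3·0 + 3·0 = 0
  col γ: 3·-3 + 1·0 + 3·3 + 1·0 + 3·0 + 3·0 = 0
  col δ: 3·0 + 1·0 + 3·-3 + 1·3 + 3·0 + 3·2 = 0
  col ε: 3·0 + 1·3 + 3·0 + 1·0 + 3·0 + 3·-1 = 0
  col ζ: 3·-3 + 1·3 + 3·0 + 1·0 + 3·0 + 3·2 = 0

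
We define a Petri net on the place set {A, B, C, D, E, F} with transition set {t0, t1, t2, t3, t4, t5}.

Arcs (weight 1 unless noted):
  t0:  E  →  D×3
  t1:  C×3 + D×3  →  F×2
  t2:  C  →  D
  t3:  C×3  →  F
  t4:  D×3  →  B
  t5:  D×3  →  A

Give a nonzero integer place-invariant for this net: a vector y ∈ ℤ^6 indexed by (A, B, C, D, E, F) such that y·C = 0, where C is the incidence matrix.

Incidence matrix C (rows=places, cols=transitions):
       t0   t1   t2   t3   t4   t5
    A   0    0    0    0    0    1
    B   0    0    0    0    1    0
    C   0   -3   -1   -3    0    0
    D   3   -3    1    0   -3   -3
    E  -1    0    0    0    0    0
    F   0    2    0    1    0    0

Candidate y = [3, 3, 1, 1, 3, 3]; check y·C column-wise:
  col t0: 3·0 + 3·0 + 1·0 + 1·3 + 3·-1 + 3·0 = 0
  col t1: 3·0 + 3·0 + 1·-3 + 1·-3 + 3·0 + 3·2 = 0
  col t2: 3·0 + 3·0 + 1·-1 + 1·1 + 3·0 + 3·0 = 0
  col t3: 3·0 + 3·0 + 1·-3 + 1·0 + 3·0 + 3·1 = 0
  col t4: 3·0 + 3·1 + 1·0 + 1·-3 + 3·0 + 3·0 = 0
  col t5: 3·1 + 3·0 + 1·0 + 1·-3 + 3·0 + 3·0 = 0

y = (A:3, B:3, C:1, D:1, E:3, F:3)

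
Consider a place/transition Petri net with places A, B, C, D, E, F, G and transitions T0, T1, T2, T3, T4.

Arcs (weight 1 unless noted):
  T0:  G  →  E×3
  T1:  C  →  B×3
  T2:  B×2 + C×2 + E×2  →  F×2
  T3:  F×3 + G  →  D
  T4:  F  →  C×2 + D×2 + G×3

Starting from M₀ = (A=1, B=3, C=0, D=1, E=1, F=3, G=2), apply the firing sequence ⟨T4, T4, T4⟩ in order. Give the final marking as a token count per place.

(A=1, B=3, C=6, D=7, E=1, F=0, G=11)

step 1: fire T4:  (A=1, B=3, C=0, D=1, E=1, F=3, G=2) → (A=1, B=3, C=2, D=3, E=1, F=2, G=5)
step 2: fire T4:  (A=1, B=3, C=2, D=3, E=1, F=2, G=5) → (A=1, B=3, C=4, D=5, E=1, F=1, G=8)
step 3: fire T4:  (A=1, B=3, C=4, D=5, E=1, F=1, G=8) → (A=1, B=3, C=6, D=7, E=1, F=0, G=11)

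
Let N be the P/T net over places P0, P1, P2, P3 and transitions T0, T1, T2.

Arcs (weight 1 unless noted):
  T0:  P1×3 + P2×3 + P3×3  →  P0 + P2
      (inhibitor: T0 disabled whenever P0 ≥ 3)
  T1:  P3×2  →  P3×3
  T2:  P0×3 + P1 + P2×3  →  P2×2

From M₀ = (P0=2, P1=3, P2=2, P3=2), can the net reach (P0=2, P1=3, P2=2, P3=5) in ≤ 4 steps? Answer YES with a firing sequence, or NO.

YES — reachable via ⟨T1, T1, T1⟩ (3 firings)

step 1: fire T1:  (P0=2, P1=3, P2=2, P3=2) → (P0=2, P1=3, P2=2, P3=3)
step 2: fire T1:  (P0=2, P1=3, P2=2, P3=3) → (P0=2, P1=3, P2=2, P3=4)
step 3: fire T1:  (P0=2, P1=3, P2=2, P3=4) → (P0=2, P1=3, P2=2, P3=5)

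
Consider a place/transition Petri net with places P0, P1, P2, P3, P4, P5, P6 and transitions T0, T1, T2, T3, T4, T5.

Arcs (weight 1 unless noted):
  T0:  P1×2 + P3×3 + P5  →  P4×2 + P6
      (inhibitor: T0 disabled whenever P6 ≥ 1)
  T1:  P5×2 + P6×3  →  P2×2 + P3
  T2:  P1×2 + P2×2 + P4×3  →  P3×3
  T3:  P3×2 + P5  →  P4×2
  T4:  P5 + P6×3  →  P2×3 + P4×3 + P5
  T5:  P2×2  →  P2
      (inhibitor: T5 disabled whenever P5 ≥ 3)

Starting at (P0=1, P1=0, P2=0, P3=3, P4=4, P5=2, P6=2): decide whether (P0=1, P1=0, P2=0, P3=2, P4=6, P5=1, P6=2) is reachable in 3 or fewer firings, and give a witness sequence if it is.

depth 0: 1 marking
depth 1: 2 markings reached so far
depth 2: 2 markings reached so far
(frontier empty at depth 2; search complete)
target is not among the 2 markings reachable within 3 steps

NO — not reachable within 3 firings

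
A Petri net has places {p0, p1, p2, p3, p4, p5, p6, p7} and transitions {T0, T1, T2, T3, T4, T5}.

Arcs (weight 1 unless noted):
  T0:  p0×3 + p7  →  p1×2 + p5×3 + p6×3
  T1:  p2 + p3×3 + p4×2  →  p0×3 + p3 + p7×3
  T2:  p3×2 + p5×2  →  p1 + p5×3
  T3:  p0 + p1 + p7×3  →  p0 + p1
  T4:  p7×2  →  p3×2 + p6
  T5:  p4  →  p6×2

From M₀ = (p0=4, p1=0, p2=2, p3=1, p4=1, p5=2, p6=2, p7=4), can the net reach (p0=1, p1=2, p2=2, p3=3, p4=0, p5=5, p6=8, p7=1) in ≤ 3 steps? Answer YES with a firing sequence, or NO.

step 1: fire T0:  (p0=4, p1=0, p2=2, p3=1, p4=1, p5=2, p6=2, p7=4) → (p0=1, p1=2, p2=2, p3=1, p4=1, p5=5, p6=5, p7=3)
step 2: fire T4:  (p0=1, p1=2, p2=2, p3=1, p4=1, p5=5, p6=5, p7=3) → (p0=1, p1=2, p2=2, p3=3, p4=1, p5=5, p6=6, p7=1)
step 3: fire T5:  (p0=1, p1=2, p2=2, p3=3, p4=1, p5=5, p6=6, p7=1) → (p0=1, p1=2, p2=2, p3=3, p4=0, p5=5, p6=8, p7=1)

YES — reachable via ⟨T0, T4, T5⟩ (3 firings)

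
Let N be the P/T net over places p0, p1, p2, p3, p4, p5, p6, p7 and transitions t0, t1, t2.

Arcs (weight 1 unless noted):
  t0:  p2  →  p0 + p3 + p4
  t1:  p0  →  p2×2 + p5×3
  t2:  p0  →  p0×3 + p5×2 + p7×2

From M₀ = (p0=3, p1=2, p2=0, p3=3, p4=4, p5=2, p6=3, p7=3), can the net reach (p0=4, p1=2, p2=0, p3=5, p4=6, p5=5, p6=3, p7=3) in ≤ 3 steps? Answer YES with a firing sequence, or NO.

YES — reachable via ⟨t1, t0, t0⟩ (3 firings)

step 1: fire t1:  (p0=3, p1=2, p2=0, p3=3, p4=4, p5=2, p6=3, p7=3) → (p0=2, p1=2, p2=2, p3=3, p4=4, p5=5, p6=3, p7=3)
step 2: fire t0:  (p0=2, p1=2, p2=2, p3=3, p4=4, p5=5, p6=3, p7=3) → (p0=3, p1=2, p2=1, p3=4, p4=5, p5=5, p6=3, p7=3)
step 3: fire t0:  (p0=3, p1=2, p2=1, p3=4, p4=5, p5=5, p6=3, p7=3) → (p0=4, p1=2, p2=0, p3=5, p4=6, p5=5, p6=3, p7=3)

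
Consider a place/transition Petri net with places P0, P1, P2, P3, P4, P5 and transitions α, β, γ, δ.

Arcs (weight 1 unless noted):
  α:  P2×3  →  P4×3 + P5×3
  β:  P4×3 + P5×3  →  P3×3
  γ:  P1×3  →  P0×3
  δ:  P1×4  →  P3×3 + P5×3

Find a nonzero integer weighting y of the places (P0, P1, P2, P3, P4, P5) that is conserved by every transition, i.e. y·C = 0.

Incidence matrix C (rows=places, cols=transitions):
        α    β    γ    δ
   P0   0    0    3    0
   P1   0    0   -3   -4
   P2  -3    0    0    0
   P3   0    3    0    3
   P4   3   -3    0    0
   P5   3   -3    0    3

Candidate y = [3, 3, 4, 4, 4, 0]; check y·C column-wise:
  col α: 3·0 + 3·0 + 4·-3 + 4·0 + 4·3 + 0·3 = 0
  col β: 3·0 + 3·0 + 4·0 + 4·3 + 4·-3 + 0·-3 = 0
  col γ: 3·3 + 3·-3 + 4·0 + 4·0 + 4·0 = 0
  col δ: 3·0 + 3·-4 + 4·0 + 4·3 + 4·0 + 0·3 = 0

y = (P0:3, P1:3, P2:4, P3:4, P4:4, P5:0)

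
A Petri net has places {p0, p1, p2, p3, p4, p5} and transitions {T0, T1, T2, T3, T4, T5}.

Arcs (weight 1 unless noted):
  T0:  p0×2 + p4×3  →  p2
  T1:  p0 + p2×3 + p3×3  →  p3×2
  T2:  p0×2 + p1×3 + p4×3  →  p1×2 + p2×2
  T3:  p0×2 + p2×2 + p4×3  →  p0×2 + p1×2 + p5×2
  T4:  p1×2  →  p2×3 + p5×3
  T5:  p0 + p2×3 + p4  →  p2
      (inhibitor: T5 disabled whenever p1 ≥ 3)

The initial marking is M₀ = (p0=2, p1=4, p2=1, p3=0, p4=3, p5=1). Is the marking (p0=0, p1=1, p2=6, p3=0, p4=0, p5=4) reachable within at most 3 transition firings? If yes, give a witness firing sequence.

YES — reachable via ⟨T2, T4⟩ (2 firings)

step 1: fire T2:  (p0=2, p1=4, p2=1, p3=0, p4=3, p5=1) → (p0=0, p1=3, p2=3, p3=0, p4=0, p5=1)
step 2: fire T4:  (p0=0, p1=3, p2=3, p3=0, p4=0, p5=1) → (p0=0, p1=1, p2=6, p3=0, p4=0, p5=4)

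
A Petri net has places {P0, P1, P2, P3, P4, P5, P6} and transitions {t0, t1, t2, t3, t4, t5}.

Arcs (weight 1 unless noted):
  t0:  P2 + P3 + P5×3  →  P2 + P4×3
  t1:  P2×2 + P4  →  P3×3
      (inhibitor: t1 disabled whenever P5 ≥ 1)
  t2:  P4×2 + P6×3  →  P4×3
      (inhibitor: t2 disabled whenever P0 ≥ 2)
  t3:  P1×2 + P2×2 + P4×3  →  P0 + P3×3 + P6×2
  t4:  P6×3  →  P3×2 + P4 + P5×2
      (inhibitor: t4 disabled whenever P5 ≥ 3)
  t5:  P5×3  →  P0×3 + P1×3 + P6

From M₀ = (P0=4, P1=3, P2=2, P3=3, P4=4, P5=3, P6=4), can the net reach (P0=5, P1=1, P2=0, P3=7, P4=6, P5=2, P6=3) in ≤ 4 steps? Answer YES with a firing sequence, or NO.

depth 0: 1 marking
depth 1: 4 markings reached so far
depth 2: 10 markings reached so far
depth 3: 14 markings reached so far
depth 4: 16 markings reached so far
target is not among the 16 markings reachable within 4 steps

NO — not reachable within 4 firings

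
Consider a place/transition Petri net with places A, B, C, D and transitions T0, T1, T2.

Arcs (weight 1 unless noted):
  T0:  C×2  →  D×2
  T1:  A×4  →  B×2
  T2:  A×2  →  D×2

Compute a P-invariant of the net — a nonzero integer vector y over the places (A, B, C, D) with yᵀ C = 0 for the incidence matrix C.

Incidence matrix C (rows=places, cols=transitions):
       T0   T1   T2
    A   0   -4   -2
    B   0    2    0
    C  -2    0    0
    D   2    0    2

Candidate y = [1, 2, 1, 1]; check y·C column-wise:
  col T0: 1·0 + 2·0 + 1·-2 + 1·2 = 0
  col T1: 1·-4 + 2·2 + 1·0 + 1·0 = 0
  col T2: 1·-2 + 2·0 + 1·0 + 1·2 = 0

y = (A:1, B:2, C:1, D:1)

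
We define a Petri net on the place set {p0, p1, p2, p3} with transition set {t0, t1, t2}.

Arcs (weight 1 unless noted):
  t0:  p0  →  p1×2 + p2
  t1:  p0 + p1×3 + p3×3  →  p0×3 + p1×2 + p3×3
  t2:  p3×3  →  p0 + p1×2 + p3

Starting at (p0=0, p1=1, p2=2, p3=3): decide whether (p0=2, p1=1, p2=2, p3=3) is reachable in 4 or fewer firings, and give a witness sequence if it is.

NO — not reachable within 4 firings

depth 0: 1 marking
depth 1: 2 markings reached so far
depth 2: 3 markings reached so far
depth 3: 3 markings reached so far
(frontier empty at depth 3; search complete)
target is not among the 3 markings reachable within 4 steps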